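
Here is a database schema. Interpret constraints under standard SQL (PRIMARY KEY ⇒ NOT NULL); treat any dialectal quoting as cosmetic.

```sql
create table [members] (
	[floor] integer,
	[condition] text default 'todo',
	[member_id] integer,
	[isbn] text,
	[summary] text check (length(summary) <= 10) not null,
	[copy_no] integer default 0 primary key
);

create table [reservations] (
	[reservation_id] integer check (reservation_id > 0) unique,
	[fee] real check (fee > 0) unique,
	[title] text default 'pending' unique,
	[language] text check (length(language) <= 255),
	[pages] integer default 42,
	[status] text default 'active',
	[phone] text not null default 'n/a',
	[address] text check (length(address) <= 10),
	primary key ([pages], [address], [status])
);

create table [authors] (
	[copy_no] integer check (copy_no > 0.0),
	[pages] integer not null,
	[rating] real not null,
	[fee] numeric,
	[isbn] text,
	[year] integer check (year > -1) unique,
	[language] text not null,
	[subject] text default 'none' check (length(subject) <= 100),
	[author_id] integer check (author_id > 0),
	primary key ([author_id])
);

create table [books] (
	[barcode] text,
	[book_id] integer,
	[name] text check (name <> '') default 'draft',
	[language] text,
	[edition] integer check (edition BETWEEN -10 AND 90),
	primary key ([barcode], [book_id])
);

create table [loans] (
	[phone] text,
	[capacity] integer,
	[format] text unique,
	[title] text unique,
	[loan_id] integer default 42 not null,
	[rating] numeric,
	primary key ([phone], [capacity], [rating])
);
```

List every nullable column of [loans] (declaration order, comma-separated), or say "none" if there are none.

format, title

- phone: part of the PRIMARY KEY, which implies NOT NULL → not nullable.
- capacity: part of the PRIMARY KEY, which implies NOT NULL → not nullable.
- format: UNIQUE does not imply NOT NULL → nullable.
- title: UNIQUE does not imply NOT NULL → nullable.
- loan_id: declared NOT NULL → not nullable.
- rating: part of the PRIMARY KEY, which implies NOT NULL → not nullable.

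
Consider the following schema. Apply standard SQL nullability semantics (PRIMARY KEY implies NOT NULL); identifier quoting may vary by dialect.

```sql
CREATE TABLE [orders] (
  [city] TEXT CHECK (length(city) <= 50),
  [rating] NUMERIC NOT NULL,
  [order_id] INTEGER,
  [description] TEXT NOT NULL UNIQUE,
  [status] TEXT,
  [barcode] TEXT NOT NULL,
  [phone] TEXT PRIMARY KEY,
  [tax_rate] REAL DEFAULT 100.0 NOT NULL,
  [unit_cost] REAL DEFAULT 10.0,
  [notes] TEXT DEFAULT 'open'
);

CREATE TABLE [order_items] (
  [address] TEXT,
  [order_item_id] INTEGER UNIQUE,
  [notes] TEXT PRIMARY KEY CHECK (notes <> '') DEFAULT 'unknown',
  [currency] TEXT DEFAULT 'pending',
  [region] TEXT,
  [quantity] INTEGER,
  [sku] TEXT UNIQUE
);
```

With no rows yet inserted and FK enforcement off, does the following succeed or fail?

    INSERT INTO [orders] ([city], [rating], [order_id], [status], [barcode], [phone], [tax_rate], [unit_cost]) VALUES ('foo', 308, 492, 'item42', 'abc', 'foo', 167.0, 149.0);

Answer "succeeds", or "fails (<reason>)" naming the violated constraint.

fails (NOT NULL on description)

description is omitted from the column list and has no DEFAULT, so it would receive NULL.
But description is declared NOT NULL.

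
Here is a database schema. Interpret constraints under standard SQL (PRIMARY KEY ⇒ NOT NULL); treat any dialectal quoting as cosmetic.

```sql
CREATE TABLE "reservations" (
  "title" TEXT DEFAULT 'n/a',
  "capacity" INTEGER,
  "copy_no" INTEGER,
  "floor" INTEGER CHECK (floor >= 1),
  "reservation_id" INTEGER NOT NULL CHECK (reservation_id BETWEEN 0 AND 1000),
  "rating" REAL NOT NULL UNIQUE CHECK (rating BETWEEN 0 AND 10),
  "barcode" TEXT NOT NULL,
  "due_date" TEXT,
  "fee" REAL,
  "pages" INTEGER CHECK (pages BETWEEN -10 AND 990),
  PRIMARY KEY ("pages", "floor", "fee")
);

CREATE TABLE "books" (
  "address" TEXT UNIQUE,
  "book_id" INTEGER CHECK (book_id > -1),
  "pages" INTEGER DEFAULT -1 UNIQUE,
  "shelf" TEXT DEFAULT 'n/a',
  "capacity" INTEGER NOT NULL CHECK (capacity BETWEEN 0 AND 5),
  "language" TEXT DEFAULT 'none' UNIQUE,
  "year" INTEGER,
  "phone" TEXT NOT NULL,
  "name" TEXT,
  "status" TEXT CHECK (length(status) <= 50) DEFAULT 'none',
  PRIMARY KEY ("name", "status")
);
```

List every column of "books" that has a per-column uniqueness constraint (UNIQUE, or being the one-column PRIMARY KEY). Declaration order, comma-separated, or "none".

- address: declared UNIQUE → unique.
- book_id: no UNIQUE or single-column PK constraint.
- pages: declared UNIQUE → unique.
- shelf: no UNIQUE or single-column PK constraint.
- capacity: no UNIQUE or single-column PK constraint.
- language: declared UNIQUE → unique.
- year: no UNIQUE or single-column PK constraint.
- phone: no UNIQUE or single-column PK constraint.
- name: part of a composite PRIMARY KEY — only the tuple is unique, not this column on its own.
- status: part of a composite PRIMARY KEY — only the tuple is unique, not this column on its own.

address, pages, language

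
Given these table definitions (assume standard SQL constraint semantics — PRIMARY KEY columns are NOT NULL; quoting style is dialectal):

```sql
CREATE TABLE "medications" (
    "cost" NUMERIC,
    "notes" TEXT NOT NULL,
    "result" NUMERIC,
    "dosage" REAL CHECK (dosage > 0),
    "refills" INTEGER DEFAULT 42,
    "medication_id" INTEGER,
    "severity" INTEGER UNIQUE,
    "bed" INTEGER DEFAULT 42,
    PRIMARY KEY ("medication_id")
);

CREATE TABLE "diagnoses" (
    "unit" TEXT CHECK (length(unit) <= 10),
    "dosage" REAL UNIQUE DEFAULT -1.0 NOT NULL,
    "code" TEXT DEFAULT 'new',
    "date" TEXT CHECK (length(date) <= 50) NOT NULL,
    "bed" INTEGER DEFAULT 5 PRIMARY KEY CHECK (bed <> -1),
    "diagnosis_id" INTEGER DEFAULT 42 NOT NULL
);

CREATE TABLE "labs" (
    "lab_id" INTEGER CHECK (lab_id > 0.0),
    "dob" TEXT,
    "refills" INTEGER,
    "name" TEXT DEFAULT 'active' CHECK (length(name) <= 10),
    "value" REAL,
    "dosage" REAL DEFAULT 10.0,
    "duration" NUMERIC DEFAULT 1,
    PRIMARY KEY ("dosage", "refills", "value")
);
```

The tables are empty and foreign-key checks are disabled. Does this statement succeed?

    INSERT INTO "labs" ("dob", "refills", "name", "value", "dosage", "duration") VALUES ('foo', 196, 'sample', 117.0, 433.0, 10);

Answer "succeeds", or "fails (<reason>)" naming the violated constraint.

succeeds

NOT NULL columns: dosage is supplied; refills is supplied; value is supplied.
CHECK constraints: 'sample' satisfies (length(name) <= 10).
No constraint is violated.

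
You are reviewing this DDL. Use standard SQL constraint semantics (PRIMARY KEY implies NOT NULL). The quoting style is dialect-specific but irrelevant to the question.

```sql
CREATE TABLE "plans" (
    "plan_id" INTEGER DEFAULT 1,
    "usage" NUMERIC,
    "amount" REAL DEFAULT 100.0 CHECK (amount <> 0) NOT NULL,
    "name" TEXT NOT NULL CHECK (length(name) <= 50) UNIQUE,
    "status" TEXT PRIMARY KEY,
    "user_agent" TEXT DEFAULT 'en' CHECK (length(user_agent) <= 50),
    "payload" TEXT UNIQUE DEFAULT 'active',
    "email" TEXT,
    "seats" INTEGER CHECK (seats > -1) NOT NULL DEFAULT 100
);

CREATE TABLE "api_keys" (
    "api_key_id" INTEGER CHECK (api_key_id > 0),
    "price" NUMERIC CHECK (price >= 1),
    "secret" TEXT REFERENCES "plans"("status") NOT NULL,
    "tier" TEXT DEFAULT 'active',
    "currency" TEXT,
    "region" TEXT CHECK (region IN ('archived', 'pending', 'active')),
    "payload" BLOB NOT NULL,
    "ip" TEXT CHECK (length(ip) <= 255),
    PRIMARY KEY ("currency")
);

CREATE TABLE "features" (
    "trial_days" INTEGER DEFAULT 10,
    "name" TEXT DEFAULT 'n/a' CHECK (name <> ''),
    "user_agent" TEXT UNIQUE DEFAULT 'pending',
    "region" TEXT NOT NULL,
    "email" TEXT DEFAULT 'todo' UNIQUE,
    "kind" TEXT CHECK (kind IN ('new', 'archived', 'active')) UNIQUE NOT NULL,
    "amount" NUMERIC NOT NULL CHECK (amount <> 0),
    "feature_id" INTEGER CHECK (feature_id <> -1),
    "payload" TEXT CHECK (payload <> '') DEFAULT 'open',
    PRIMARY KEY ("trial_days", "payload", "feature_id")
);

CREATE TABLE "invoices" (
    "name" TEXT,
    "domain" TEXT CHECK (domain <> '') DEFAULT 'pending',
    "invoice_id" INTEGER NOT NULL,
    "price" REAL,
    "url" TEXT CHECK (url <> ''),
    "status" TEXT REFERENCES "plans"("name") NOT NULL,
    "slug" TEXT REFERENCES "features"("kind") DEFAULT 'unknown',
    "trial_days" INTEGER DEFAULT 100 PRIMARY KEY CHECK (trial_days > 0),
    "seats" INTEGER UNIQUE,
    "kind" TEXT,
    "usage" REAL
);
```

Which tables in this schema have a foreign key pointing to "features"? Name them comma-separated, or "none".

- invoices.slug references features(kind).

invoices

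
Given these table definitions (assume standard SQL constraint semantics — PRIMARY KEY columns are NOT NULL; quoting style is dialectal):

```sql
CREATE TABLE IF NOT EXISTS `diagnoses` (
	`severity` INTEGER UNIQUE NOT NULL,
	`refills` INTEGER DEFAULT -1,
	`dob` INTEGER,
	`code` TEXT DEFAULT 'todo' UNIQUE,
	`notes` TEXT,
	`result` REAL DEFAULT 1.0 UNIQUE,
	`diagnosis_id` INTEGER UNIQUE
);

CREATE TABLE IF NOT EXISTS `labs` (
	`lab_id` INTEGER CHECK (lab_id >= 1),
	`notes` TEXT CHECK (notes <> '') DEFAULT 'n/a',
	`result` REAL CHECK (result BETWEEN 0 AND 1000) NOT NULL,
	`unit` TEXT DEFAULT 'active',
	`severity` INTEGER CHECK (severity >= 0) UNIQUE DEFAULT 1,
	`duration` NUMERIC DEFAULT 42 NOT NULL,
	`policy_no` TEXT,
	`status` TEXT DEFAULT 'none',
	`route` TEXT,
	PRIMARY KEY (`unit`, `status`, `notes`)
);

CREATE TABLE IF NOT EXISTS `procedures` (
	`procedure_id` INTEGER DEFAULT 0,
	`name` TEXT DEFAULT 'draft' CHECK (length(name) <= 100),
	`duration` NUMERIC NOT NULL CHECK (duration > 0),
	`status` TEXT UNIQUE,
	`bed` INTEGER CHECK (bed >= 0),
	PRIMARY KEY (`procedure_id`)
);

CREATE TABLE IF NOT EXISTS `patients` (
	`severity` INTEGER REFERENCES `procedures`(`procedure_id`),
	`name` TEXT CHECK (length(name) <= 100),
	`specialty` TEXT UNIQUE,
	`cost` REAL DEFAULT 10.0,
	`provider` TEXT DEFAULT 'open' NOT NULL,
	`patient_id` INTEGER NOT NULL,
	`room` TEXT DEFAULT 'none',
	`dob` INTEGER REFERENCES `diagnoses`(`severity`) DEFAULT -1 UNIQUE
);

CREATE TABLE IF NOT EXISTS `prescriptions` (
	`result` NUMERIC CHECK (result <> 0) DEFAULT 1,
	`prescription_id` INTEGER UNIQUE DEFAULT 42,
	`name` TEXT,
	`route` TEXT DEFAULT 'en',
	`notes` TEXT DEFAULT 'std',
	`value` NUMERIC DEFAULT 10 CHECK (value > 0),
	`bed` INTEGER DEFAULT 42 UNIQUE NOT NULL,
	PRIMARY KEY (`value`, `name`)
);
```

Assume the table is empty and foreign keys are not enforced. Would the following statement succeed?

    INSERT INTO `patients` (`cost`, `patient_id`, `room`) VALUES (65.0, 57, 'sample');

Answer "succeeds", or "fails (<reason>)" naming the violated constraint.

NOT NULL columns: patient_id is supplied; provider defaults to 'open'.
No constraint is violated.

succeeds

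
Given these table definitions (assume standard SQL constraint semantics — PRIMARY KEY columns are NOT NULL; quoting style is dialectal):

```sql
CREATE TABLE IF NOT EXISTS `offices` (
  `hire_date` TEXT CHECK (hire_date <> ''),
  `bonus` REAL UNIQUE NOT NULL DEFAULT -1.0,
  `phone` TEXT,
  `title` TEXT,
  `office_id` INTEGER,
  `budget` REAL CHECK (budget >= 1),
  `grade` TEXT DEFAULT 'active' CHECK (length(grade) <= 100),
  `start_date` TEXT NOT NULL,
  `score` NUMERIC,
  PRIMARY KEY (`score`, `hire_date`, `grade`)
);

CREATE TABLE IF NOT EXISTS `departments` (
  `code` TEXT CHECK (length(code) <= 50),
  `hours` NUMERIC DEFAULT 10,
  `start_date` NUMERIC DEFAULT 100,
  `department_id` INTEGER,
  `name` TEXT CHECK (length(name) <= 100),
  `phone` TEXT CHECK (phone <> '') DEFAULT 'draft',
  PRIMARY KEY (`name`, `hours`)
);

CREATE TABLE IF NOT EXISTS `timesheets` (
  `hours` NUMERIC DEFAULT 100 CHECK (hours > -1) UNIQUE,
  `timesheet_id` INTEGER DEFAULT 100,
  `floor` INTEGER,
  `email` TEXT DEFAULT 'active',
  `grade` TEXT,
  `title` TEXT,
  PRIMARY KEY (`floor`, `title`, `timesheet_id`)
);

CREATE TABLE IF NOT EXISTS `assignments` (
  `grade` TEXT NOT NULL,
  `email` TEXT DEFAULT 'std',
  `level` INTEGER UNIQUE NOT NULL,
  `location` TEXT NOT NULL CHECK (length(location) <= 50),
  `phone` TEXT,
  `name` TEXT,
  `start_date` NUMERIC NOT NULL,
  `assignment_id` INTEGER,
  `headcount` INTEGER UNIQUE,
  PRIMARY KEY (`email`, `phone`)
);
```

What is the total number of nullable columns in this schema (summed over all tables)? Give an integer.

offices: 4 nullable (phone, title, office_id, budget — PK (score, hire_date, grade) and explicit NOT NULL columns excluded).
departments: 4 nullable (code, start_date, department_id, phone — PK (name, hours) and explicit NOT NULL columns excluded).
timesheets: 3 nullable (hours, email, grade — PK (floor, title, timesheet_id) and explicit NOT NULL columns excluded).
assignments: 3 nullable (name, assignment_id, headcount — PK (email, phone) and explicit NOT NULL columns excluded).
Total: 4 + 4 + 3 + 3 = 14.

14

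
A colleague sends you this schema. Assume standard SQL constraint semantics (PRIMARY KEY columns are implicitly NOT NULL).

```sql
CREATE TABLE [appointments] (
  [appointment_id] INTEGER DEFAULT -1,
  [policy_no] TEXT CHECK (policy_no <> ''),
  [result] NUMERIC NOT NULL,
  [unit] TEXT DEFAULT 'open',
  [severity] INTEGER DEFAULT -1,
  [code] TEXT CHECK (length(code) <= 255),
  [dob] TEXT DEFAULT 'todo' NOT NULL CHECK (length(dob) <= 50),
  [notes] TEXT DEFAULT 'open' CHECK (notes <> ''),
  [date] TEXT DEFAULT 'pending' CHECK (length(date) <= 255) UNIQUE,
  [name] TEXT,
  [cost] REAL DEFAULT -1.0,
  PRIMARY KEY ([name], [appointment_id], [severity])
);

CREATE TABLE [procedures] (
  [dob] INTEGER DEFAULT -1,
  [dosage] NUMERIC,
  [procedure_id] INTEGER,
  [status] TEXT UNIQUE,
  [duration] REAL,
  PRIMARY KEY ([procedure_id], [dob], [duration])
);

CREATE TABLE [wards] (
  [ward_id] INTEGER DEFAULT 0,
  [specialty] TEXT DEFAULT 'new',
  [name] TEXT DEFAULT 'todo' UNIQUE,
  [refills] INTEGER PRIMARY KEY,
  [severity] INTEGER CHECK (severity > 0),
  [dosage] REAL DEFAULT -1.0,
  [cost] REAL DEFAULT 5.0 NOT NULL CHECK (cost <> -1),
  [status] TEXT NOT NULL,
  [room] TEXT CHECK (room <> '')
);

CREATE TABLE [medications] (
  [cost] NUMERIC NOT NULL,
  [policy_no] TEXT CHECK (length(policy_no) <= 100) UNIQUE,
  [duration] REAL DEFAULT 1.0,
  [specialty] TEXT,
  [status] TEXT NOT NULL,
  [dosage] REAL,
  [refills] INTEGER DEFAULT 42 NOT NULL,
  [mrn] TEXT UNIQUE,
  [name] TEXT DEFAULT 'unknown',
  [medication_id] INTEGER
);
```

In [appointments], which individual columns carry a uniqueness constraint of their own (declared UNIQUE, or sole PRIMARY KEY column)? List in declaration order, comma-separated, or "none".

date

- appointment_id: part of a composite PRIMARY KEY — only the tuple is unique, not this column on its own.
- policy_no: no UNIQUE or single-column PK constraint.
- result: no UNIQUE or single-column PK constraint.
- unit: no UNIQUE or single-column PK constraint.
- severity: part of a composite PRIMARY KEY — only the tuple is unique, not this column on its own.
- code: no UNIQUE or single-column PK constraint.
- dob: no UNIQUE or single-column PK constraint.
- notes: no UNIQUE or single-column PK constraint.
- date: declared UNIQUE → unique.
- name: part of a composite PRIMARY KEY — only the tuple is unique, not this column on its own.
- cost: no UNIQUE or single-column PK constraint.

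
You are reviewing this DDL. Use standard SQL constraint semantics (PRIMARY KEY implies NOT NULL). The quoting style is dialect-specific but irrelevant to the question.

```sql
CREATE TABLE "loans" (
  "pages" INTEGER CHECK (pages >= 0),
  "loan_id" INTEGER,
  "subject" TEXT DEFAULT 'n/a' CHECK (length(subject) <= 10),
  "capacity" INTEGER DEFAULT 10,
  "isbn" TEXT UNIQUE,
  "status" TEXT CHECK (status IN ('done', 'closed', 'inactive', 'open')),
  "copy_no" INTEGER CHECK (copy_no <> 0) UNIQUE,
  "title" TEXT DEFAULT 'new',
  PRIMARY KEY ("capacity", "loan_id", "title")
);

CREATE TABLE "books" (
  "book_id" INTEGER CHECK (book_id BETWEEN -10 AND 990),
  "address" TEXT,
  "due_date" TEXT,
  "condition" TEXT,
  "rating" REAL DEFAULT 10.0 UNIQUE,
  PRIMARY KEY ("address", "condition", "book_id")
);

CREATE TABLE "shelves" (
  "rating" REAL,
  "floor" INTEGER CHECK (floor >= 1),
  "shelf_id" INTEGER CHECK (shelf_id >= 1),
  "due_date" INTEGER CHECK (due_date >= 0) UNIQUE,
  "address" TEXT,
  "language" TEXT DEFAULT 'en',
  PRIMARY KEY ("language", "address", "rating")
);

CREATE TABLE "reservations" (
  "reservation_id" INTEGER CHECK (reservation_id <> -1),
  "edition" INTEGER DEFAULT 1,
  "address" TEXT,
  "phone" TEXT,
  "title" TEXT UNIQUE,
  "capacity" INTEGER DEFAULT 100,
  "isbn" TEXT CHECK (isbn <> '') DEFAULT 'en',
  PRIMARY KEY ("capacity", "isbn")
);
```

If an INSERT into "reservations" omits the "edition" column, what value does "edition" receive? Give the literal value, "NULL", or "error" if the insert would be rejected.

edition has an explicit DEFAULT 1.
When the column is omitted from an INSERT, that default is used.

1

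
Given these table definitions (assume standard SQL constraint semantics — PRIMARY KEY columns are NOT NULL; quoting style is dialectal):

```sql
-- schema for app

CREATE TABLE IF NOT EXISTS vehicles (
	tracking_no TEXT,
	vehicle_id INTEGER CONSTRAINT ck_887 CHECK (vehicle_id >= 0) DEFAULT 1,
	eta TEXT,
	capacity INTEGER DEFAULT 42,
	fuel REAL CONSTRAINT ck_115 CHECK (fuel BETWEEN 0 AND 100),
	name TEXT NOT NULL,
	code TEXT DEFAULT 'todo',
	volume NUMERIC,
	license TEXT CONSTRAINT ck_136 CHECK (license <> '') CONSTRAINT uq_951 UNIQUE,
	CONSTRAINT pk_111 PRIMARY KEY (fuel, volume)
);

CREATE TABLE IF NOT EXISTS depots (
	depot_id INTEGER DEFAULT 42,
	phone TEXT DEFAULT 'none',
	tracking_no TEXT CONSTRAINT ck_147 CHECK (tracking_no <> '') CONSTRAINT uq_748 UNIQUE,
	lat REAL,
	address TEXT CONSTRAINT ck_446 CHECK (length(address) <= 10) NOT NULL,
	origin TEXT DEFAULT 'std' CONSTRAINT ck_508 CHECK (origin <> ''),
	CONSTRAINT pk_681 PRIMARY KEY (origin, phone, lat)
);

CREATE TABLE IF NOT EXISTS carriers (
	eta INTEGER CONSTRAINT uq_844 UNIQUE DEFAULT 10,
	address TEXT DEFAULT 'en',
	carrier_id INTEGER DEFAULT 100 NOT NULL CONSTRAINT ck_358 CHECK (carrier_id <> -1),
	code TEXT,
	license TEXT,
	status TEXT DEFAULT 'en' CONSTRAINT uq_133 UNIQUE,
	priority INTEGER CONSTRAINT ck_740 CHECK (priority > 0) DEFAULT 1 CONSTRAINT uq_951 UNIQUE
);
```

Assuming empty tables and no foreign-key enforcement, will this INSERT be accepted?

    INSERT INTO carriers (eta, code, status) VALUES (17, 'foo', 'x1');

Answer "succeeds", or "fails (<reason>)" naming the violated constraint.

NOT NULL columns: carrier_id defaults to 100.
No constraint is violated.

succeeds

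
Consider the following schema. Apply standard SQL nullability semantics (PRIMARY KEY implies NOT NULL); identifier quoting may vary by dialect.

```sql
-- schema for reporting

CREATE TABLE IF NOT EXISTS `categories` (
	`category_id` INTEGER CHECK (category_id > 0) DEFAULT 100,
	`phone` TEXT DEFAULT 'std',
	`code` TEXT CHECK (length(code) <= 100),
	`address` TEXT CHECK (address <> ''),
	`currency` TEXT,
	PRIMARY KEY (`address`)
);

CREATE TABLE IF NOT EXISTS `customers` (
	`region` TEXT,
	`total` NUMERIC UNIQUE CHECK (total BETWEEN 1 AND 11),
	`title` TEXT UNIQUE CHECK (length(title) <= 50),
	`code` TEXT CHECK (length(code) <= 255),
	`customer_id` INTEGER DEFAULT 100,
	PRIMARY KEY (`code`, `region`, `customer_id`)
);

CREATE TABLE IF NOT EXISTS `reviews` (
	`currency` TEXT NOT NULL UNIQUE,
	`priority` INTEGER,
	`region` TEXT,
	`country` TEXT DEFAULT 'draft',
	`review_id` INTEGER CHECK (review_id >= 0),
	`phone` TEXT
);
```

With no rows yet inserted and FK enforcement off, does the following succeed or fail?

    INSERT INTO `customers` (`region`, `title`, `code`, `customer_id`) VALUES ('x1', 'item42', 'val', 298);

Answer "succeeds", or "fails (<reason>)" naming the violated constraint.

NOT NULL columns: code is supplied; customer_id is supplied; region is supplied.
CHECK constraints: 'item42' satisfies (length(title) <= 50); 'val' satisfies (length(code) <= 255).
No constraint is violated.

succeeds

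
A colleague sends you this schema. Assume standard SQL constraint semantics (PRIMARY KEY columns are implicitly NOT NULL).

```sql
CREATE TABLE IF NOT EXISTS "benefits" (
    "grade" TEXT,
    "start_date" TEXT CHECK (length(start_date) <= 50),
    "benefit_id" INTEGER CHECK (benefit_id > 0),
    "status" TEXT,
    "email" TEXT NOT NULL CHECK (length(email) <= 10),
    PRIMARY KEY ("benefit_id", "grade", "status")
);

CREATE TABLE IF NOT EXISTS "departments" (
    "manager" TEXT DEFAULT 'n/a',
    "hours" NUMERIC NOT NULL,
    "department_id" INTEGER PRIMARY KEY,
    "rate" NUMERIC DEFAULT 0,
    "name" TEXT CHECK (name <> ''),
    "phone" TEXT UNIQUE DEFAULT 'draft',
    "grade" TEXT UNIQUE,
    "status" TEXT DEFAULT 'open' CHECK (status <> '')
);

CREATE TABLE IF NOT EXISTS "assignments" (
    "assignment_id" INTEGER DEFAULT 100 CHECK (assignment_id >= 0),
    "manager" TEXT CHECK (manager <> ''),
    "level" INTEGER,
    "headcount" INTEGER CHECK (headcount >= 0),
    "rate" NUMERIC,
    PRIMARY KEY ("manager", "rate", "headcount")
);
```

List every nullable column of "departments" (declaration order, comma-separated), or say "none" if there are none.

manager, rate, name, phone, grade, status

- manager: DEFAULT only fills an omitted column; an explicit NULL is still allowed → nullable.
- hours: declared NOT NULL → not nullable.
- department_id: part of the PRIMARY KEY, which implies NOT NULL → not nullable.
- rate: DEFAULT only fills an omitted column; an explicit NULL is still allowed → nullable.
- name: CHECK does not forbid NULL (a CHECK constraint passes when its expression is NULL) → nullable.
- phone: UNIQUE does not imply NOT NULL → nullable.
- grade: UNIQUE does not imply NOT NULL → nullable.
- status: CHECK does not forbid NULL (a CHECK constraint passes when its expression is NULL) → nullable.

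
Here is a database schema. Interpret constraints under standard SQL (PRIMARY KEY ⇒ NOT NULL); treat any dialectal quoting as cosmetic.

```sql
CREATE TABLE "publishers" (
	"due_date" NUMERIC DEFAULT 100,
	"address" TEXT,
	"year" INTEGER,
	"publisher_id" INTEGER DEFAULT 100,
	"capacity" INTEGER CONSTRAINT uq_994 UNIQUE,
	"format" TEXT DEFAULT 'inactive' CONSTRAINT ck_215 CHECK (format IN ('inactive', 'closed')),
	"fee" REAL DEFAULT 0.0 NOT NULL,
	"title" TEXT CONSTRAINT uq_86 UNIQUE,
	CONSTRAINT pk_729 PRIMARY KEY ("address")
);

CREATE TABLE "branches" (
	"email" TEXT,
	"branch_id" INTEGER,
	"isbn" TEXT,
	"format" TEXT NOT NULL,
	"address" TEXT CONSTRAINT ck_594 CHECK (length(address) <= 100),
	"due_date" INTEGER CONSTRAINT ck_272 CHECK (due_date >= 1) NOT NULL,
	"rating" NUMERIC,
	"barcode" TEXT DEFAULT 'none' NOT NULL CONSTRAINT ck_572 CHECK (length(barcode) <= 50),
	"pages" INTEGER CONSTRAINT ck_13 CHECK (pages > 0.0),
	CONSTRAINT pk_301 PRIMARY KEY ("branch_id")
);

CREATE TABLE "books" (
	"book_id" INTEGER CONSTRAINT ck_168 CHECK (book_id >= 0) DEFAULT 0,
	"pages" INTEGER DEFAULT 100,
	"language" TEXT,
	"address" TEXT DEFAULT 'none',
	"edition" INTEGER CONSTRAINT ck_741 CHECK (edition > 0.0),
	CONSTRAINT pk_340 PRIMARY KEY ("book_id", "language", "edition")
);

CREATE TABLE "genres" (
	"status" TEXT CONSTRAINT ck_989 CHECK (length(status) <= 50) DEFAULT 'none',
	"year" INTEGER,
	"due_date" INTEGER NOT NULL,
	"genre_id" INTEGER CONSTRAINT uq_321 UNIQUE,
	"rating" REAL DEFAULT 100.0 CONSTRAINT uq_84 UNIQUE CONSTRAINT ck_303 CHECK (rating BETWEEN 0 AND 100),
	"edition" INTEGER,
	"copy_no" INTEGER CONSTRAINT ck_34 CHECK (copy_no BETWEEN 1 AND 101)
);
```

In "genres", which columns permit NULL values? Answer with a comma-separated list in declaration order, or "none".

status, year, genre_id, rating, edition, copy_no

- status: CHECK does not forbid NULL (a CHECK constraint passes when its expression is NULL) → nullable.
- year: no NOT NULL constraint applies → nullable.
- due_date: declared NOT NULL → not nullable.
- genre_id: UNIQUE does not imply NOT NULL → nullable.
- rating: CHECK does not forbid NULL (a CHECK constraint passes when its expression is NULL) → nullable.
- edition: no NOT NULL constraint applies → nullable.
- copy_no: CHECK does not forbid NULL (a CHECK constraint passes when its expression is NULL) → nullable.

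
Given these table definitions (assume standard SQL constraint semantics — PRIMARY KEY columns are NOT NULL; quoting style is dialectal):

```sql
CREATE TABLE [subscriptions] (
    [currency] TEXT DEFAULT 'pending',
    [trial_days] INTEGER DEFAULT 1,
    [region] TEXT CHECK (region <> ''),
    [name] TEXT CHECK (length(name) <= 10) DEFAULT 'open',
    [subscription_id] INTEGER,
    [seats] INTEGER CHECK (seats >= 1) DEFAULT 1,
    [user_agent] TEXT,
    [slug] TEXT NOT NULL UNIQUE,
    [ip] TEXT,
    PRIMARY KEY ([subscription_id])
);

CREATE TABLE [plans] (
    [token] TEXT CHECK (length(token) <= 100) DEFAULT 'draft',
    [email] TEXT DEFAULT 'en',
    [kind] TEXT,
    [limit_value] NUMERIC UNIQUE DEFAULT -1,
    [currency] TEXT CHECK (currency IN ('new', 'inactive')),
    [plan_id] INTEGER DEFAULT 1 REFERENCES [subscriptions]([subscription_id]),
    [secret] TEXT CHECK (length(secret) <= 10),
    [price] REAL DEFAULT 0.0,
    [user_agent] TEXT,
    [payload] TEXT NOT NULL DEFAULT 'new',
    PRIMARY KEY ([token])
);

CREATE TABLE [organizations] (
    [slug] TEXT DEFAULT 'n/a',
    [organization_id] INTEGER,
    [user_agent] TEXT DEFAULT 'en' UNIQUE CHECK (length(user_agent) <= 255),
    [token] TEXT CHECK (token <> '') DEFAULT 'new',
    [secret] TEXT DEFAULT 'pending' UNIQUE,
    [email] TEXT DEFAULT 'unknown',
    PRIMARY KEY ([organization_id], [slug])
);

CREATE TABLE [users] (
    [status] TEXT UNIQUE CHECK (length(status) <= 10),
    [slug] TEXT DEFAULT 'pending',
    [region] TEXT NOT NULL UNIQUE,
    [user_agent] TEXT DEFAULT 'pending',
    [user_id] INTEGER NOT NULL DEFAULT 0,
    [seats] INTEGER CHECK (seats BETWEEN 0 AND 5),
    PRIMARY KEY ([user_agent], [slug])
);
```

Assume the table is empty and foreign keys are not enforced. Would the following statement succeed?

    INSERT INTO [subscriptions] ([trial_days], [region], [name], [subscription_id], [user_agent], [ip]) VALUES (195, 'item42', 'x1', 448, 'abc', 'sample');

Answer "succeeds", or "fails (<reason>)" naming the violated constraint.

fails (NOT NULL on slug)

slug is omitted from the column list and has no DEFAULT, so it would receive NULL.
But slug is declared NOT NULL.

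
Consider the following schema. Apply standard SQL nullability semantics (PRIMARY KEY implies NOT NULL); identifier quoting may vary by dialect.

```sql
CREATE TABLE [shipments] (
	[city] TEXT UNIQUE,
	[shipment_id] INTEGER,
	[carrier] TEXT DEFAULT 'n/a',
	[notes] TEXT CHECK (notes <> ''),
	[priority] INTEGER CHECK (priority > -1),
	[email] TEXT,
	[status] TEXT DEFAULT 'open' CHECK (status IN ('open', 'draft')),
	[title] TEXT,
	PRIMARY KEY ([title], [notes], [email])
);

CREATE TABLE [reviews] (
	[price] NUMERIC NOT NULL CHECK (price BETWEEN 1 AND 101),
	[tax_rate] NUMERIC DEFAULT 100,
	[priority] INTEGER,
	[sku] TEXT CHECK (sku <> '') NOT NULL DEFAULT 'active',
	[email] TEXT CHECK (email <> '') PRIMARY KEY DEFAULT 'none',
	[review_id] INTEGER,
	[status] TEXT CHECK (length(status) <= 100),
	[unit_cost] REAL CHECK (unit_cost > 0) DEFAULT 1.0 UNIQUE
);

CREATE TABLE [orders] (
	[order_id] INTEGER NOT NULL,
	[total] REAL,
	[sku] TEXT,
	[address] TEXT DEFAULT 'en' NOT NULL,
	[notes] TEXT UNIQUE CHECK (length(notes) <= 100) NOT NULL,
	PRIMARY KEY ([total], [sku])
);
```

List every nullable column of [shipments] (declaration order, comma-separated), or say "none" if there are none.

city, shipment_id, carrier, priority, status

- city: UNIQUE does not imply NOT NULL → nullable.
- shipment_id: no NOT NULL constraint applies → nullable.
- carrier: DEFAULT only fills an omitted column; an explicit NULL is still allowed → nullable.
- notes: part of the PRIMARY KEY, which implies NOT NULL → not nullable.
- priority: CHECK does not forbid NULL (a CHECK constraint passes when its expression is NULL) → nullable.
- email: part of the PRIMARY KEY, which implies NOT NULL → not nullable.
- status: CHECK does not forbid NULL (a CHECK constraint passes when its expression is NULL) → nullable.
- title: part of the PRIMARY KEY, which implies NOT NULL → not nullable.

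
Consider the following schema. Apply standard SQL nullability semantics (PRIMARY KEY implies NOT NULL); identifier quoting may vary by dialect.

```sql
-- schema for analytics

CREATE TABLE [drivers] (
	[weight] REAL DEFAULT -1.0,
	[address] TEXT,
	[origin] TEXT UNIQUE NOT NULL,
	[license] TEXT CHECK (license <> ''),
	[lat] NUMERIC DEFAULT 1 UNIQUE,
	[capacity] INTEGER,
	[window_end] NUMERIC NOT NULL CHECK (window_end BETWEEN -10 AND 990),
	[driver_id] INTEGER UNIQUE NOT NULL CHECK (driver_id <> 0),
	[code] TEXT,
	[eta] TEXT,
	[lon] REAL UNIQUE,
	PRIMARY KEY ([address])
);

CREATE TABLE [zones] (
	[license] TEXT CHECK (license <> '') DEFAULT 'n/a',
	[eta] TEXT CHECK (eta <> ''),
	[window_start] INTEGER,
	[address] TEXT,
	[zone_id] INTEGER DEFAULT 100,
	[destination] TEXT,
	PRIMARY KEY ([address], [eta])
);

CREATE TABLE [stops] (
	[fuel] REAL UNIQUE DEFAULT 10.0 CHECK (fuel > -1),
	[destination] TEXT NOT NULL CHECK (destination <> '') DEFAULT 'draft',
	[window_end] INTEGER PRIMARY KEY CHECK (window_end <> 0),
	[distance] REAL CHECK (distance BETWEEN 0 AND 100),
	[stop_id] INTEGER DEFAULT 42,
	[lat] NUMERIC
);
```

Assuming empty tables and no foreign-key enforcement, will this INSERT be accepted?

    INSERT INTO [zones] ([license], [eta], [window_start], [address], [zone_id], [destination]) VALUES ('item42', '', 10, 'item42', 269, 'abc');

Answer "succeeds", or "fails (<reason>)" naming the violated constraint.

fails (CHECK on eta)

The value '' for eta violates CHECK (eta <> '').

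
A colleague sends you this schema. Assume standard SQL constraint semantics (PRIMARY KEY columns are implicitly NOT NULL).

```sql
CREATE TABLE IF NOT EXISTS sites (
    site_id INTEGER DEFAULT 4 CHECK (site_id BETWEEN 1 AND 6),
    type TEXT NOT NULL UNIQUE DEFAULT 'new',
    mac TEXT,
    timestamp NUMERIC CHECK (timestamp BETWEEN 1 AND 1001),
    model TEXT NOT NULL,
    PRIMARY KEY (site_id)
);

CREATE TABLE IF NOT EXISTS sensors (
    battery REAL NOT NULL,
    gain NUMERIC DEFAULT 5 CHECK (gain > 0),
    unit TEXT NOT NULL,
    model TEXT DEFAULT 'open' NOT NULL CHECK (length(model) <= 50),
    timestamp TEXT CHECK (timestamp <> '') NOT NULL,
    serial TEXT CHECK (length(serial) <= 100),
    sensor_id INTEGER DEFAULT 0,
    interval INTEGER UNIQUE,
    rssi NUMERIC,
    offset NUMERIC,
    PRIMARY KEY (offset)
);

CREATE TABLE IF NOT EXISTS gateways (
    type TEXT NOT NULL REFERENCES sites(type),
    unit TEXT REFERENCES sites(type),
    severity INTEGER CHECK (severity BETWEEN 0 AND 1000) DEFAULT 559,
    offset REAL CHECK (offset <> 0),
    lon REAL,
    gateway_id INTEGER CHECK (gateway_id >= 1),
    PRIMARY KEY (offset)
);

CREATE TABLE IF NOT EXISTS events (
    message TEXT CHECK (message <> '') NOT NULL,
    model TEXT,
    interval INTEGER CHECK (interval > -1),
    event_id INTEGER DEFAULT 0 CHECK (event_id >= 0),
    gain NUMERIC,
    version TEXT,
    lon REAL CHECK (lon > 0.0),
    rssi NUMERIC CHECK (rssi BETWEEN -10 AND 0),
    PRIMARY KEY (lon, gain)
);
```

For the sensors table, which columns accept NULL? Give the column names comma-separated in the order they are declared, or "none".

gain, serial, sensor_id, interval, rssi

- battery: declared NOT NULL → not nullable.
- gain: CHECK does not forbid NULL (a CHECK constraint passes when its expression is NULL) → nullable.
- unit: declared NOT NULL → not nullable.
- model: declared NOT NULL → not nullable.
- timestamp: declared NOT NULL → not nullable.
- serial: CHECK does not forbid NULL (a CHECK constraint passes when its expression is NULL) → nullable.
- sensor_id: DEFAULT only fills an omitted column; an explicit NULL is still allowed → nullable.
- interval: UNIQUE does not imply NOT NULL → nullable.
- rssi: no NOT NULL constraint applies → nullable.
- offset: part of the PRIMARY KEY, which implies NOT NULL → not nullable.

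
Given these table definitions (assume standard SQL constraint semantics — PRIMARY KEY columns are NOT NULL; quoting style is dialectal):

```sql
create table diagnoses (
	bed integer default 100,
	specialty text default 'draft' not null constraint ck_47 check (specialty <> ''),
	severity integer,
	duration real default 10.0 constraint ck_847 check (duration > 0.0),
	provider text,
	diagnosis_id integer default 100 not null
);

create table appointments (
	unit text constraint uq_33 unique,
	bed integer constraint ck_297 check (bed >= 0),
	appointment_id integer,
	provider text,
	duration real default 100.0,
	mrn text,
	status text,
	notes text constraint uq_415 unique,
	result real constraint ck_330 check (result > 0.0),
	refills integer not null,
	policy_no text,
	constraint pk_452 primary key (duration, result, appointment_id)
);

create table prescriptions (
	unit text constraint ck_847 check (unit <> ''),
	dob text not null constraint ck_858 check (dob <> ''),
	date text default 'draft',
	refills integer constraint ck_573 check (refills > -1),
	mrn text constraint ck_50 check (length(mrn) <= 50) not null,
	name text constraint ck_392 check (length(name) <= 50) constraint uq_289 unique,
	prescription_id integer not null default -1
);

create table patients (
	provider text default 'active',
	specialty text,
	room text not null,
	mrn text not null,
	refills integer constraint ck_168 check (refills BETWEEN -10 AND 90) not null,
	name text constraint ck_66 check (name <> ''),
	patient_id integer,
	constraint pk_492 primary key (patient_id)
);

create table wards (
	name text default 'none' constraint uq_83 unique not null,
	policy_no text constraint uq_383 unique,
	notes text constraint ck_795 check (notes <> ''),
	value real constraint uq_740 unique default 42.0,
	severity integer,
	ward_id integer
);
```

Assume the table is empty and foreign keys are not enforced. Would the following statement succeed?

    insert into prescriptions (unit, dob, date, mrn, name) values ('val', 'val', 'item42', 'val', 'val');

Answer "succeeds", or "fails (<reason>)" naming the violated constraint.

succeeds

NOT NULL columns: dob is supplied; mrn is supplied; prescription_id defaults to -1.
CHECK constraints: 'val' satisfies (unit <> ''); 'val' satisfies (dob <> ''); 'val' satisfies (length(mrn) <= 50); 'val' satisfies (length(name) <= 50).
No constraint is violated.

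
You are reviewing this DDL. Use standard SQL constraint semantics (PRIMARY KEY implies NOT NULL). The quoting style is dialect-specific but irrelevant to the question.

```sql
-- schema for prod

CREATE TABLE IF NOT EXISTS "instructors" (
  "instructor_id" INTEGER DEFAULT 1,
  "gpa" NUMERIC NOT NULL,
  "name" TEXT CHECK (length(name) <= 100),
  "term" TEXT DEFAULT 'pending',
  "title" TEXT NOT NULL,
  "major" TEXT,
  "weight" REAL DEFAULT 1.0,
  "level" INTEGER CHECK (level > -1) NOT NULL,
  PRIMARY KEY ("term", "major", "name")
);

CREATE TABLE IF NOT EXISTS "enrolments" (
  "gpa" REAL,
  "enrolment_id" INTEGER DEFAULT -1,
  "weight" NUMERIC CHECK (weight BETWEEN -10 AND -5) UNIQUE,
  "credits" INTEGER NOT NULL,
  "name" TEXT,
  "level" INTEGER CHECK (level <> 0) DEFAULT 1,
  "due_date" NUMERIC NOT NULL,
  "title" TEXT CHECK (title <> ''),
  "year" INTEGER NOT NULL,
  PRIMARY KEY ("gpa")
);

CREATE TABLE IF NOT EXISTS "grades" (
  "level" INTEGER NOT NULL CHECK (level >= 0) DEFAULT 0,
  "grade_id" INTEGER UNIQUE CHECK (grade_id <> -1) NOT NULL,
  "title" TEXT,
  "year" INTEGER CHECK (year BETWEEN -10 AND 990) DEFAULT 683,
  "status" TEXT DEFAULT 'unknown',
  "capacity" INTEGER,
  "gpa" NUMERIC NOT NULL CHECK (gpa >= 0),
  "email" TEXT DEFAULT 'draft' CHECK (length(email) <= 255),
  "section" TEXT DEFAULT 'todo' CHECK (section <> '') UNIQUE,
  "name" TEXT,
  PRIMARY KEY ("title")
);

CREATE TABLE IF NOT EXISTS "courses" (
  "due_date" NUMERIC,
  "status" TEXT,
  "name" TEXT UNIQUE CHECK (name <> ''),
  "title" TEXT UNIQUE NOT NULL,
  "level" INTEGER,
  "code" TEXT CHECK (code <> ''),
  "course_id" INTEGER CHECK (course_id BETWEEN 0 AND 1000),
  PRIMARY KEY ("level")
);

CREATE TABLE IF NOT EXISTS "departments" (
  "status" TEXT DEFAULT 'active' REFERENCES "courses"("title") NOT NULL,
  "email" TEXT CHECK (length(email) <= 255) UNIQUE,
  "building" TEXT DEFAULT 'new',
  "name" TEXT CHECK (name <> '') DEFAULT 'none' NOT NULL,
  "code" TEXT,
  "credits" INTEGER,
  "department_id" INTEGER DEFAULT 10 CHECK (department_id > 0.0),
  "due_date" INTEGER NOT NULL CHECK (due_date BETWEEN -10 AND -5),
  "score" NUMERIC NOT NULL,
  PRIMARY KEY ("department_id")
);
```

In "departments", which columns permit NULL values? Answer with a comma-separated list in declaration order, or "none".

- status: declared NOT NULL → not nullable.
- email: CHECK does not forbid NULL (a CHECK constraint passes when its expression is NULL) → nullable.
- building: DEFAULT only fills an omitted column; an explicit NULL is still allowed → nullable.
- name: declared NOT NULL → not nullable.
- code: no NOT NULL constraint applies → nullable.
- credits: no NOT NULL constraint applies → nullable.
- department_id: part of the PRIMARY KEY, which implies NOT NULL → not nullable.
- due_date: declared NOT NULL → not nullable.
- score: declared NOT NULL → not nullable.

email, building, code, credits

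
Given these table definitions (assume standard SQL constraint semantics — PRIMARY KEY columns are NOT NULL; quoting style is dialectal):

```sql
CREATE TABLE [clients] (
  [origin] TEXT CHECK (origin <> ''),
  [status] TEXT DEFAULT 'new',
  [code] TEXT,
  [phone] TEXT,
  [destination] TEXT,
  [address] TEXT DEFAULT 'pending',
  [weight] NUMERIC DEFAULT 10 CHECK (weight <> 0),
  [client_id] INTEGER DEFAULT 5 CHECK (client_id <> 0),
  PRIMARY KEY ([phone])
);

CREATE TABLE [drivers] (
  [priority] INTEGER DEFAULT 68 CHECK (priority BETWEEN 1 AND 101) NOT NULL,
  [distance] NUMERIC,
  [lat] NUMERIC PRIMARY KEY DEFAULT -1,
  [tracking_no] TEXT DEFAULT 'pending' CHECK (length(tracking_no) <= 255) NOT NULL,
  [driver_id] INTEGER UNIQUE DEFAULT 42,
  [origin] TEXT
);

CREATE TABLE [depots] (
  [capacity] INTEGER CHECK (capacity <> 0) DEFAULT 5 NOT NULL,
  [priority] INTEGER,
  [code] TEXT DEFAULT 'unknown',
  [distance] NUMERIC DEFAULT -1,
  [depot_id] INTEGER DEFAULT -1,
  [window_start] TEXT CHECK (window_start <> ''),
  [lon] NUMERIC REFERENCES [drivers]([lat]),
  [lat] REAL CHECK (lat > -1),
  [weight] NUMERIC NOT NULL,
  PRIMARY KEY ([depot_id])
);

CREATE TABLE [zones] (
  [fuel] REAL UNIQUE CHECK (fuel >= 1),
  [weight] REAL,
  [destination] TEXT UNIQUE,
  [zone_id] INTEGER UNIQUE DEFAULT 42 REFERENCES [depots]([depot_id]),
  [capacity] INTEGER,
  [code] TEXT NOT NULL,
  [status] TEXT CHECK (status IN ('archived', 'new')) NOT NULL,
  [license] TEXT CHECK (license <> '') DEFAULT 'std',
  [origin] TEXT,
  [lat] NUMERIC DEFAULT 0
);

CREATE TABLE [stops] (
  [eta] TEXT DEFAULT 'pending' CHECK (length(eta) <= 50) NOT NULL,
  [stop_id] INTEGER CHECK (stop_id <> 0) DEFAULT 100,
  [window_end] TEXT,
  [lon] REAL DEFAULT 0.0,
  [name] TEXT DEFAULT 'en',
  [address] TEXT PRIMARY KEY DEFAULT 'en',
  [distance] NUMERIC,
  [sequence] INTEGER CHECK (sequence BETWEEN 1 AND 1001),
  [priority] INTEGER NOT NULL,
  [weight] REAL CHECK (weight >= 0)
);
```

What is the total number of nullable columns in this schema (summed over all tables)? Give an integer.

31

clients: 7 nullable (origin, status, code, destination, address, weight, client_id — PK (phone) and explicit NOT NULL columns excluded).
drivers: 3 nullable (distance, driver_id, origin — PK (lat) and explicit NOT NULL columns excluded).
depots: 6 nullable (priority, code, distance, window_start, lon, lat — PK (depot_id) and explicit NOT NULL columns excluded).
zones: 8 nullable (fuel, weight, destination, zone_id, capacity, license, origin, lat — PK none and explicit NOT NULL columns excluded).
stops: 7 nullable (stop_id, window_end, lon, name, distance, sequence, weight — PK (address) and explicit NOT NULL columns excluded).
Total: 7 + 3 + 6 + 8 + 7 = 31.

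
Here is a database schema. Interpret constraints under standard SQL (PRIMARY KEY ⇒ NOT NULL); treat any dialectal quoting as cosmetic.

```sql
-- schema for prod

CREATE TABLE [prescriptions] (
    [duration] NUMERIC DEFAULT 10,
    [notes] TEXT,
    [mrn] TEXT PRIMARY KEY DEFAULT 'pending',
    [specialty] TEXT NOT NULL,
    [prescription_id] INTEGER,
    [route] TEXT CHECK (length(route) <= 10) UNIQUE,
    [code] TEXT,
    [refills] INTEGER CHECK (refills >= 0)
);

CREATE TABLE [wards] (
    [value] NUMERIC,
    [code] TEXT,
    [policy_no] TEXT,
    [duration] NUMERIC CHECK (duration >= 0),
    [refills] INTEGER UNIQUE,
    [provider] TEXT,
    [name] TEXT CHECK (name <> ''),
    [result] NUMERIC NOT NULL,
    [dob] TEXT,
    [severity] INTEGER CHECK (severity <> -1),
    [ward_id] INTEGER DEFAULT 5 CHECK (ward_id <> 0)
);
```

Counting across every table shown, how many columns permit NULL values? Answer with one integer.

prescriptions: 6 nullable (duration, notes, prescription_id, route, code, refills — PK (mrn) and explicit NOT NULL columns excluded).
wards: 10 nullable (value, code, policy_no, duration, refills, provider, name, dob, severity, ward_id — PK none and explicit NOT NULL columns excluded).
Total: 6 + 10 = 16.

16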